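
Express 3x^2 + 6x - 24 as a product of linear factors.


Roots satisfy r1 + r2 = -b/a = -2 and r1*r2 = c/a = -8.
So r1 = 2, r2 = -4.
3x^2 + 6x - 24 = 3(x - r1)(x - r2) = 3(x - 2)(x + 4)


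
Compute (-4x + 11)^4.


Expand (-4x + 11)^4 by repeated multiplication:
  (-4x + 11)^2 = 16x^2 - 88x + 121
  (-4x + 11)^3 = -64x^3 + 528x^2 - 1452x + 1331
= 256x^4 - 2816x^3 + 11616x^2 - 21296x + 14641


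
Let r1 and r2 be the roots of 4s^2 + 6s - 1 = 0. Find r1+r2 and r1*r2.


For as^2+bs+c=0: sum = -b/a, product = c/a.
a=4, b=6, c=-1
Sum = -(6)/4 = -3/2
Product = (-1)/4 = -1/4


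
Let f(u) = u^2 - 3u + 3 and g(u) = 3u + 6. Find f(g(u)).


Substitute g(u) into f:
f(g(u)) = 1*(3u + 6)^2 + (-3)*(3u + 6) + 3
(3u + 6)^2 = 9u^2 + 36u + 36
Expand and combine: 9u^2 + 27u + 21


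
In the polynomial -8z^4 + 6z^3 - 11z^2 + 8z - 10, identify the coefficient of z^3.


Read off the coefficient of z^3: 6


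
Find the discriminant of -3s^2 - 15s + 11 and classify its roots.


D = b^2 - 4ac = (-15)^2 - 4(-3)(11) = 225 + 132 = 357
Since D > 0: two distinct irrational roots


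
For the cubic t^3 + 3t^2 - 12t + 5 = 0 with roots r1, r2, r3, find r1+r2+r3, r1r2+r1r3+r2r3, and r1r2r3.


Monic cubic t^3+bt^2+ct+d=0: sum=-b, pairwise sum=c, product=-d.
b=3, c=-12, d=5
r1+r2+r3 = -3
r1r2+r1r3+r2r3 = -12
r1r2r3 = -5


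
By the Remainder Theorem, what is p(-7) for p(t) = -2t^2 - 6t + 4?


By the Remainder Theorem, the remainder equals p(-7):
  -2*(-7)^2 = -98
  -6*(-7)^1 = 42
  constant: 4
Sum: -98 + 42 + 4 = -52


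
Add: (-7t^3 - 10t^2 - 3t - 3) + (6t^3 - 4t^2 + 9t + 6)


Align terms by degree and add:
  -7t^3 - 10t^2 - 3t - 3
+ 6t^3 - 4t^2 + 9t + 6
= -t^3 - 14t^2 + 6t + 3


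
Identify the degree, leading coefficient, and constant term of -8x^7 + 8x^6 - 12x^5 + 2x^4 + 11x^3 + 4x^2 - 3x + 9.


Highest power of x is 7, with coefficient -8. Constant term is 9.
Degree = 7, leading coefficient = -8, constant term = 9


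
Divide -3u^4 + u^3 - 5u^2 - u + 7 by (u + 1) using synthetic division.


Synthetic division with c = -1. Coefficients: -3, 1, -5, -1, 7
Bring down -3.
  -3 * -1 = 3; 3 + 1 = 4
  4 * -1 = -4; -4 - 5 = -9
  -9 * -1 = 9; 9 - 1 = 8
  8 * -1 = -8; -8 + 7 = -1
Quotient: -3u^3 + 4u^2 - 9u + 8, Remainder: -1


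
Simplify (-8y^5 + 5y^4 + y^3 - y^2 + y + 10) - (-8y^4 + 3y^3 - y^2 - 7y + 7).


Distribute the minus sign:
  (-8y^5 + 5y^4 + y^3 - y^2 + y + 10)
- (-8y^4 + 3y^3 - y^2 - 7y + 7)
Negate second polynomial: 8y^4 - 3y^3 + y^2 + 7y - 7
Add: -8y^5 + 13y^4 - 2y^3 + 8y + 3


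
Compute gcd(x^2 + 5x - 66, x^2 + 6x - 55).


Factor each:
  x^2 + 5x - 66 = (x + 11)(x - 6)
  x^2 + 6x - 55 = (x + 11)(x - 5)
Common monic factor: x + 11


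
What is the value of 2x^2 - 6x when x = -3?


Using direct substitution:
  2 * (-3)^2 = 18
  -6 * (-3)^1 = 18
  constant: 0
Sum = 18 + 18 + 0 = 36


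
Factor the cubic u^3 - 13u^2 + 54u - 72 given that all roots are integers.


Try integer roots (divisors of -72). u=6: p(6)=0.
Divide out (u - 6): quotient is u^2 - 7u + 12.
Factor the quadratic: (u - 4)(u - 3)
Result: (u - 6)(u - 4)(u - 3)


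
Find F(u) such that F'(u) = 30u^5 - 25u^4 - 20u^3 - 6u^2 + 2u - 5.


Reverse power rule on each term:
  ∫ 30u^5 du = 5u^6
  ∫ -25u^4 du = -5u^5
  ∫ -20u^3 du = -5u^4
  ∫ -6u^2 du = -2u^3
  ∫ 2u du = u^2
  ∫ -5 du = -5u
F(u) = 5u^6 - 5u^5 - 5u^4 - 2u^3 + u^2 - 5u + C


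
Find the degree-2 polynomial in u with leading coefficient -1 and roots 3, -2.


p(u) = -(u - 3)(u + 2)
Expand: -u^2 + u + 6


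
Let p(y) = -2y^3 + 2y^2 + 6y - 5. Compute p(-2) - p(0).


p(-2) = 7
p(0) = -5
p(-2) - p(0) = 7 + 5 = 12


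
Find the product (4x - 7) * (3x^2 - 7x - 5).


Distribute each term of the first polynomial:
  (4x)(3x^2 - 7x - 5) = 12x^3 - 28x^2 - 20x
  (-7)(3x^2 - 7x - 5) = -21x^2 + 49x + 35
Sum: 12x^3 - 49x^2 + 29x + 35


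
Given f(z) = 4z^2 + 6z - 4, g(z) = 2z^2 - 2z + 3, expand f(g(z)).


Substitute g(z) into f:
f(g(z)) = 4*(2z^2 - 2z + 3)^2 + 6*(2z^2 - 2z + 3) + (-4)
(2z^2 - 2z + 3)^2 = 4z^4 - 8z^3 + 16z^2 - 12z + 9
Expand and combine: 16z^4 - 32z^3 + 76z^2 - 60z + 50


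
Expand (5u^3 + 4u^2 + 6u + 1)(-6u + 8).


Distribute each term of the first polynomial:
  (5u^3)(-6u + 8) = -30u^4 + 40u^3
  (4u^2)(-6u + 8) = -24u^3 + 32u^2
  (6u)(-6u + 8) = -36u^2 + 48u
  (1)(-6u + 8) = -6u + 8
Sum: -30u^4 + 16u^3 - 4u^2 + 42u + 8


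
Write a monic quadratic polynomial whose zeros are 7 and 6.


p(x) = (x - 7)(x - 6)
Expand: x^2 - 13x + 42


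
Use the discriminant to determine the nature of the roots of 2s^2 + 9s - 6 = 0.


D = b^2 - 4ac = (9)^2 - 4(2)(-6) = 81 + 48 = 129
Since D > 0: two distinct irrational roots


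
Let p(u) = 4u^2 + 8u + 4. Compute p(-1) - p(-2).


p(-1) = 0
p(-2) = 4
p(-1) - p(-2) = 0 - 4 = -4


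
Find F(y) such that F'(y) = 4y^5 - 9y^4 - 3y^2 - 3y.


Reverse power rule on each term:
  ∫ 4y^5 dy = (2/3)y^6
  ∫ -9y^4 dy = -(9/5)y^5
  ∫ -3y^2 dy = -y^3
  ∫ -3y dy = -(3/2)y^2
F(y) = (2/3)y^6 - (9/5)y^5 - y^3 - (3/2)y^2 + C


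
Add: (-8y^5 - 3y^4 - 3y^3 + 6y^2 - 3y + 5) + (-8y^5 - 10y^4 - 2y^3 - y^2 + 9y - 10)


Align terms by degree and add:
  -8y^5 - 3y^4 - 3y^3 + 6y^2 - 3y + 5
  -8y^5 - 10y^4 - 2y^3 - y^2 + 9y - 10
= -16y^5 - 13y^4 - 5y^3 + 5y^2 + 6y - 5


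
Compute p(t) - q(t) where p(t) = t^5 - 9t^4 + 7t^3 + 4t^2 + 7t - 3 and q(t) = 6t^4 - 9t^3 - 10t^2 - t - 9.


Distribute the minus sign:
  (t^5 - 9t^4 + 7t^3 + 4t^2 + 7t - 3)
- (6t^4 - 9t^3 - 10t^2 - t - 9)
Negate second polynomial: -6t^4 + 9t^3 + 10t^2 + t + 9
Add: t^5 - 15t^4 + 16t^3 + 14t^2 + 8t + 6


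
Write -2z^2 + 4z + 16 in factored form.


Roots satisfy r1 + r2 = -b/a = 2 and r1*r2 = c/a = -8.
So r1 = 4, r2 = -2.
-2z^2 + 4z + 16 = -2(z - r1)(z - r2) = -2(z - 4)(z + 2)


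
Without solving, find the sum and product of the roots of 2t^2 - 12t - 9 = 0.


For at^2+bt+c=0: sum = -b/a, product = c/a.
a=2, b=-12, c=-9
Sum = -(-12)/2 = 6
Product = (-9)/2 = -9/2


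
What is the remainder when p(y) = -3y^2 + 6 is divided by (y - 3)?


By the Remainder Theorem, the remainder equals p(3):
  -3*(3)^2 = -27
  0*(3)^1 = 0
  constant: 6
Sum: -27 + 0 + 6 = -21


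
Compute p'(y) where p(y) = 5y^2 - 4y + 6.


Apply the power rule term by term:
  d/dy(5y^2) = 10y
  d/dy(-4y) = -4
  d/dy(6) = 0
p'(y) = 10y - 4


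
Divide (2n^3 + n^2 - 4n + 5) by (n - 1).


(2n^3 + n^2 - 4n + 5) / (n - 1)
Step 1: 2n^2 * (n - 1) = 2n^3 - 2n^2; subtract.
Step 2: 3n * (n - 1) = 3n^2 - 3n; subtract.
Step 3: -1 * (n - 1) = -n + 1; subtract.
Quotient: 2n^2 + 3n - 1, Remainder: 4


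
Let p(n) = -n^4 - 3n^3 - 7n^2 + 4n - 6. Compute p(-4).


Using direct substitution:
  -1 * (-4)^4 = -256
  -3 * (-4)^3 = 192
  -7 * (-4)^2 = -112
  4 * (-4)^1 = -16
  constant: -6
Sum = -256 + 192 - 112 - 16 - 6 = -198


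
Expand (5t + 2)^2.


Expand (5t + 2)^2 by repeated multiplication:
= 25t^2 + 20t + 4


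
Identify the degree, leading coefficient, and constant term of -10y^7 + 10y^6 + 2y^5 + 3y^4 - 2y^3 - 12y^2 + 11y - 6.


Highest power of y is 7, with coefficient -10. Constant term is -6.
Degree = 7, leading coefficient = -10, constant term = -6


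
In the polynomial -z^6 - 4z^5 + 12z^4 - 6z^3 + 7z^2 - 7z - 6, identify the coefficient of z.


Read off the coefficient of z: -7


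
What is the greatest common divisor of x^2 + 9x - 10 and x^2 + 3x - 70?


Factor each:
  x^2 + 9x - 10 = (x + 10)(x - 1)
  x^2 + 3x - 70 = (x + 10)(x - 7)
Common monic factor: x + 10


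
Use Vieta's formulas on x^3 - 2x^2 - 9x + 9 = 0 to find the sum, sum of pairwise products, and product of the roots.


Monic cubic x^3+bx^2+cx+d=0: sum=-b, pairwise sum=c, product=-d.
b=-2, c=-9, d=9
r1+r2+r3 = 2
r1r2+r1r3+r2r3 = -9
r1r2r3 = -9


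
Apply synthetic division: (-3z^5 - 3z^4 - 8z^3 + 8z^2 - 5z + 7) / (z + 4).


Synthetic division with c = -4. Coefficients: -3, -3, -8, 8, -5, 7
Bring down -3.
  -3 * -4 = 12; 12 - 3 = 9
  9 * -4 = -36; -36 - 8 = -44
  -44 * -4 = 176; 176 + 8 = 184
  184 * -4 = -736; -736 - 5 = -741
  -741 * -4 = 2964; 2964 + 7 = 2971
Quotient: -3z^4 + 9z^3 - 44z^2 + 184z - 741, Remainder: 2971


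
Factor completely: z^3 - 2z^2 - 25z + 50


Try integer roots (divisors of 50). z=-5: p(-5)=0.
Divide out (z + 5): quotient is z^2 - 7z + 10.
Factor the quadratic: (z - 5)(z - 2)
Result: (z + 5)(z - 5)(z - 2)


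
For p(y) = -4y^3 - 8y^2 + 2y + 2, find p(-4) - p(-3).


p(-4) = 122
p(-3) = 32
p(-4) - p(-3) = 122 - 32 = 90


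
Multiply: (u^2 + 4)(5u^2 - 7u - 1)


Distribute each term of the first polynomial:
  (u^2)(5u^2 - 7u - 1) = 5u^4 - 7u^3 - u^2
  (4)(5u^2 - 7u - 1) = 20u^2 - 28u - 4
Sum: 5u^4 - 7u^3 + 19u^2 - 28u - 4


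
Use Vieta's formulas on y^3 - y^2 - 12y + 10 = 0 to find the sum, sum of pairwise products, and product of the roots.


Monic cubic y^3+by^2+cy+d=0: sum=-b, pairwise sum=c, product=-d.
b=-1, c=-12, d=10
r1+r2+r3 = 1
r1r2+r1r3+r2r3 = -12
r1r2r3 = -10


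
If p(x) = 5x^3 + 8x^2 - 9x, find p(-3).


Using direct substitution:
  5 * (-3)^3 = -135
  8 * (-3)^2 = 72
  -9 * (-3)^1 = 27
  constant: 0
Sum = -135 + 72 + 27 + 0 = -36


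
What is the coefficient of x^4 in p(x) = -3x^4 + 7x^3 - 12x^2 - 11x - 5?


Read off the coefficient of x^4: -3


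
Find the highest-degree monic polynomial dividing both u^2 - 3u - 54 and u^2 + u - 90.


Factor each:
  u^2 - 3u - 54 = (u - 9)(u + 6)
  u^2 + u - 90 = (u - 9)(u + 10)
Common monic factor: u - 9


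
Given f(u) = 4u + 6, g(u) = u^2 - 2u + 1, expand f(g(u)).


Substitute g(u) into f:
f(g(u)) = 4*(u^2 - 2u + 1) + 6
Expand and combine: 4u^2 - 8u + 10


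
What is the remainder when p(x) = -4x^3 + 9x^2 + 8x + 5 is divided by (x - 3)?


By the Remainder Theorem, the remainder equals p(3):
  -4*(3)^3 = -108
  9*(3)^2 = 81
  8*(3)^1 = 24
  constant: 5
Sum: -108 + 81 + 24 + 5 = 2


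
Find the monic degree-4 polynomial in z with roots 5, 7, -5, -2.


p(z) = (z - 5)(z - 7)(z + 5)(z + 2)
Expand: z^4 - 5z^3 - 39z^2 + 125z + 350


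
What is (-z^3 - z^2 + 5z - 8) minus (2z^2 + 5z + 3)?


Distribute the minus sign:
  (-z^3 - z^2 + 5z - 8)
- (2z^2 + 5z + 3)
Negate second polynomial: -2z^2 - 5z - 3
Add: -z^3 - 3z^2 - 11


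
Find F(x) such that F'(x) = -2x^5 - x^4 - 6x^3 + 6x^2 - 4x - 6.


Reverse power rule on each term:
  ∫ -2x^5 dx = -(1/3)x^6
  ∫ -x^4 dx = -(1/5)x^5
  ∫ -6x^3 dx = -(3/2)x^4
  ∫ 6x^2 dx = 2x^3
  ∫ -4x dx = -2x^2
  ∫ -6 dx = -6x
F(x) = -(1/3)x^6 - (1/5)x^5 - (3/2)x^4 + 2x^3 - 2x^2 - 6x + C


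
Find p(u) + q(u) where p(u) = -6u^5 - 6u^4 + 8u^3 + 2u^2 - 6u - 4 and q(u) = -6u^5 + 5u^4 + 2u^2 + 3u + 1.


Align terms by degree and add:
  -6u^5 - 6u^4 + 8u^3 + 2u^2 - 6u - 4
  -6u^5 + 5u^4 + 2u^2 + 3u + 1
= -12u^5 - u^4 + 8u^3 + 4u^2 - 3u - 3


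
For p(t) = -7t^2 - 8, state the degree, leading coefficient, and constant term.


Highest power of t is 2, with coefficient -7. Constant term is -8.
Degree = 2, leading coefficient = -7, constant term = -8


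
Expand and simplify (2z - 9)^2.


Expand (2z - 9)^2 by repeated multiplication:
= 4z^2 - 36z + 81


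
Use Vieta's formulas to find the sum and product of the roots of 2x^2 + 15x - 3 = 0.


For ax^2+bx+c=0: sum = -b/a, product = c/a.
a=2, b=15, c=-3
Sum = -(15)/2 = -15/2
Product = (-3)/2 = -3/2


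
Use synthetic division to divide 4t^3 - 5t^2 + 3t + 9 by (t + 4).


Synthetic division with c = -4. Coefficients: 4, -5, 3, 9
Bring down 4.
  4 * -4 = -16; -16 - 5 = -21
  -21 * -4 = 84; 84 + 3 = 87
  87 * -4 = -348; -348 + 9 = -339
Quotient: 4t^2 - 21t + 87, Remainder: -339


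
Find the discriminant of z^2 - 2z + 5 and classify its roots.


D = b^2 - 4ac = (-2)^2 - 4(1)(5) = 4 - 20 = -16
Since D < 0: two complex conjugate roots (no real roots)


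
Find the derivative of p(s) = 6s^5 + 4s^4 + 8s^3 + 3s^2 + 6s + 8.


Apply the power rule term by term:
  d/ds(6s^5) = 30s^4
  d/ds(4s^4) = 16s^3
  d/ds(8s^3) = 24s^2
  d/ds(3s^2) = 6s
  d/ds(6s) = 6
  d/ds(8) = 0
p'(s) = 30s^4 + 16s^3 + 24s^2 + 6s + 6


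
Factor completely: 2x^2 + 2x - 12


Roots satisfy r1 + r2 = -b/a = -1 and r1*r2 = c/a = -6.
So r1 = 2, r2 = -3.
2x^2 + 2x - 12 = 2(x - r1)(x - r2) = 2(x - 2)(x + 3)


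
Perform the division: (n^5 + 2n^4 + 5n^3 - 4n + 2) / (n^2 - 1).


(n^5 + 2n^4 + 5n^3 - 4n + 2) / (n^2 - 1)
Step 1: n^3 * (n^2 - 1) = n^5 - n^3; subtract.
Step 2: 2n^2 * (n^2 - 1) = 2n^4 - 2n^2; subtract.
Step 3: 6n * (n^2 - 1) = 6n^3 - 6n; subtract.
Step 4: 2 * (n^2 - 1) = 2n^2 - 2; subtract.
Quotient: n^3 + 2n^2 + 6n + 2, Remainder: 2n + 4


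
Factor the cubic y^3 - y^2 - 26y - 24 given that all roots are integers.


Try integer roots (divisors of -24). y=-1: p(-1)=0.
Divide out (y + 1): quotient is y^2 - 2y - 24.
Factor the quadratic: (y + 4)(y - 6)
Result: (y + 1)(y + 4)(y - 6)


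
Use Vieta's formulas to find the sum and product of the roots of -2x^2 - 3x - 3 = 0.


For ax^2+bx+c=0: sum = -b/a, product = c/a.
a=-2, b=-3, c=-3
Sum = -(-3)/-2 = -3/2
Product = (-3)/-2 = 3/2


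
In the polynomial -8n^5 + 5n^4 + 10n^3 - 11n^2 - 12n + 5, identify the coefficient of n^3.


Read off the coefficient of n^3: 10


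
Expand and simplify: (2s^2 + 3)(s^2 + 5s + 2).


Distribute each term of the first polynomial:
  (2s^2)(s^2 + 5s + 2) = 2s^4 + 10s^3 + 4s^2
  (3)(s^2 + 5s + 2) = 3s^2 + 15s + 6
Sum: 2s^4 + 10s^3 + 7s^2 + 15s + 6


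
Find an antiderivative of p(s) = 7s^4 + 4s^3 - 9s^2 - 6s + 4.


Reverse power rule on each term:
  ∫ 7s^4 ds = (7/5)s^5
  ∫ 4s^3 ds = s^4
  ∫ -9s^2 ds = -3s^3
  ∫ -6s ds = -3s^2
  ∫ 4 ds = 4s
F(s) = (7/5)s^5 + s^4 - 3s^3 - 3s^2 + 4s + C


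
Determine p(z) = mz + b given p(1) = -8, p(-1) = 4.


p(z) = mz + b. Using p(1)=-8, p(-1)=4:
m = (-8 - 4)/(1 + 1) = -12/2 = -6
b = -8 - m*(1) = -8 + 6 = -2
p(z) = -6z - 2


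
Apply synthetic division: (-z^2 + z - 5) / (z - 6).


Synthetic division with c = 6. Coefficients: -1, 1, -5
Bring down -1.
  -1 * 6 = -6; -6 + 1 = -5
  -5 * 6 = -30; -30 - 5 = -35
Quotient: -z - 5, Remainder: -35


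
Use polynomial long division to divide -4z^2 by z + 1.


(-4z^2) / (z + 1)
Step 1: -4z * (z + 1) = -4z^2 - 4z; subtract.
Step 2: 4 * (z + 1) = 4z + 4; subtract.
Quotient: -4z + 4, Remainder: -4


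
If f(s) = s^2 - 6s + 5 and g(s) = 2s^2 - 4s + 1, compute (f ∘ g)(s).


Substitute g(s) into f:
f(g(s)) = 1*(2s^2 - 4s + 1)^2 + (-6)*(2s^2 - 4s + 1) + 5
(2s^2 - 4s + 1)^2 = 4s^4 - 16s^3 + 20s^2 - 8s + 1
Expand and combine: 4s^4 - 16s^3 + 8s^2 + 16s


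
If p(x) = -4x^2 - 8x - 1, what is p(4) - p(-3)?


p(4) = -97
p(-3) = -13
p(4) - p(-3) = -97 + 13 = -84


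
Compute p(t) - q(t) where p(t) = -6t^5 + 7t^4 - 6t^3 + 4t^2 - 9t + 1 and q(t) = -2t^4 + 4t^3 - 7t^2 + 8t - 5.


Distribute the minus sign:
  (-6t^5 + 7t^4 - 6t^3 + 4t^2 - 9t + 1)
- (-2t^4 + 4t^3 - 7t^2 + 8t - 5)
Negate second polynomial: 2t^4 - 4t^3 + 7t^2 - 8t + 5
Add: -6t^5 + 9t^4 - 10t^3 + 11t^2 - 17t + 6


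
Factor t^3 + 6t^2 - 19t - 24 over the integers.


Try integer roots (divisors of -24). t=-1: p(-1)=0.
Divide out (t + 1): quotient is t^2 + 5t - 24.
Factor the quadratic: (t + 8)(t - 3)
Result: (t + 1)(t + 8)(t - 3)


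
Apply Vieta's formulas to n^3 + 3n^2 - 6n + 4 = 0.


Monic cubic n^3+bn^2+cn+d=0: sum=-b, pairwise sum=c, product=-d.
b=3, c=-6, d=4
r1+r2+r3 = -3
r1r2+r1r3+r2r3 = -6
r1r2r3 = -4


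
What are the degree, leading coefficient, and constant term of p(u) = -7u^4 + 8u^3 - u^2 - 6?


Highest power of u is 4, with coefficient -7. Constant term is -6.
Degree = 4, leading coefficient = -7, constant term = -6


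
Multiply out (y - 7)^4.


Expand (y - 7)^4 by repeated multiplication:
  (y - 7)^2 = y^2 - 14y + 49
  (y - 7)^3 = y^3 - 21y^2 + 147y - 343
= y^4 - 28y^3 + 294y^2 - 1372y + 2401


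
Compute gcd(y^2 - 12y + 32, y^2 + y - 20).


Factor each:
  y^2 - 12y + 32 = (y - 4)(y - 8)
  y^2 + y - 20 = (y - 4)(y + 5)
Common monic factor: y - 4


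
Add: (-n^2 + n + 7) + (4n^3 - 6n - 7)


Align terms by degree and add:
  -n^2 + n + 7
+ 4n^3 - 6n - 7
= 4n^3 - n^2 - 5n


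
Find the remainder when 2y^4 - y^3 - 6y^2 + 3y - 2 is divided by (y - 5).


By the Remainder Theorem, the remainder equals p(5):
  2*(5)^4 = 1250
  -1*(5)^3 = -125
  -6*(5)^2 = -150
  3*(5)^1 = 15
  constant: -2
Sum: 1250 - 125 - 150 + 15 - 2 = 988


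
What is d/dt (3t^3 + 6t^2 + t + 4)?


Apply the power rule term by term:
  d/dt(3t^3) = 9t^2
  d/dt(6t^2) = 12t
  d/dt(t) = 1
  d/dt(4) = 0
p'(t) = 9t^2 + 12t + 1


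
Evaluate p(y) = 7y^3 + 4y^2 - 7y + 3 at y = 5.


Using direct substitution:
  7 * (5)^3 = 875
  4 * (5)^2 = 100
  -7 * (5)^1 = -35
  constant: 3
Sum = 875 + 100 - 35 + 3 = 943


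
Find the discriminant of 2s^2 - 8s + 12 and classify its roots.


D = b^2 - 4ac = (-8)^2 - 4(2)(12) = 64 - 96 = -32
Since D < 0: two complex conjugate roots (no real roots)


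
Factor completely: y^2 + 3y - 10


Roots satisfy r1 + r2 = -b/a = -3 and r1*r2 = c/a = -10.
So r1 = 2, r2 = -5.
y^2 + 3y - 10 = (y - r1)(y - r2) = (y - 2)(y + 5)


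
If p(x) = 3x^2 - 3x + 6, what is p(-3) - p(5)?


p(-3) = 42
p(5) = 66
p(-3) - p(5) = 42 - 66 = -24


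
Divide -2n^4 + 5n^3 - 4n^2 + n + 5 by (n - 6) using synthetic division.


Synthetic division with c = 6. Coefficients: -2, 5, -4, 1, 5
Bring down -2.
  -2 * 6 = -12; -12 + 5 = -7
  -7 * 6 = -42; -42 - 4 = -46
  -46 * 6 = -276; -276 + 1 = -275
  -275 * 6 = -1650; -1650 + 5 = -1645
Quotient: -2n^3 - 7n^2 - 46n - 275, Remainder: -1645


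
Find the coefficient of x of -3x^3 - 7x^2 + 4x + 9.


Read off the coefficient of x: 4


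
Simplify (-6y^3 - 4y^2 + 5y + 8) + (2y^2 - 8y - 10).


Align terms by degree and add:
  -6y^3 - 4y^2 + 5y + 8
+ 2y^2 - 8y - 10
= -6y^3 - 2y^2 - 3y - 2


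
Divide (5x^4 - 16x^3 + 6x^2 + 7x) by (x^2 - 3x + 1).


(5x^4 - 16x^3 + 6x^2 + 7x) / (x^2 - 3x + 1)
Step 1: 5x^2 * (x^2 - 3x + 1) = 5x^4 - 15x^3 + 5x^2; subtract.
Step 2: -x * (x^2 - 3x + 1) = -x^3 + 3x^2 - x; subtract.
Step 3: -2 * (x^2 - 3x + 1) = -2x^2 + 6x - 2; subtract.
Quotient: 5x^2 - x - 2, Remainder: 2x + 2


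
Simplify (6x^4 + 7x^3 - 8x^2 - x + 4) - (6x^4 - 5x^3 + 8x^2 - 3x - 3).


Distribute the minus sign:
  (6x^4 + 7x^3 - 8x^2 - x + 4)
- (6x^4 - 5x^3 + 8x^2 - 3x - 3)
Negate second polynomial: -6x^4 + 5x^3 - 8x^2 + 3x + 3
Add: 12x^3 - 16x^2 + 2x + 7


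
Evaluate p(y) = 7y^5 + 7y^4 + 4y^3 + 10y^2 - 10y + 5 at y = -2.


Using direct substitution:
  7 * (-2)^5 = -224
  7 * (-2)^4 = 112
  4 * (-2)^3 = -32
  10 * (-2)^2 = 40
  -10 * (-2)^1 = 20
  constant: 5
Sum = -224 + 112 - 32 + 40 + 20 + 5 = -79


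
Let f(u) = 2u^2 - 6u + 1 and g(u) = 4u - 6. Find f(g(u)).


Substitute g(u) into f:
f(g(u)) = 2*(4u - 6)^2 + (-6)*(4u - 6) + 1
(4u - 6)^2 = 16u^2 - 48u + 36
Expand and combine: 32u^2 - 120u + 109


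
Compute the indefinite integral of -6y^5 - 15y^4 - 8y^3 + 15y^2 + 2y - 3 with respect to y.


Reverse power rule on each term:
  ∫ -6y^5 dy = -y^6
  ∫ -15y^4 dy = -3y^5
  ∫ -8y^3 dy = -2y^4
  ∫ 15y^2 dy = 5y^3
  ∫ 2y dy = y^2
  ∫ -3 dy = -3y
F(y) = -y^6 - 3y^5 - 2y^4 + 5y^3 + y^2 - 3y + C


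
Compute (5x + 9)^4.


Expand (5x + 9)^4 by repeated multiplication:
  (5x + 9)^2 = 25x^2 + 90x + 81
  (5x + 9)^3 = 125x^3 + 675x^2 + 1215x + 729
= 625x^4 + 4500x^3 + 12150x^2 + 14580x + 6561


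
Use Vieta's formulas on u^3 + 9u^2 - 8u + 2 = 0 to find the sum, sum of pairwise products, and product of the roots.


Monic cubic u^3+bu^2+cu+d=0: sum=-b, pairwise sum=c, product=-d.
b=9, c=-8, d=2
r1+r2+r3 = -9
r1r2+r1r3+r2r3 = -8
r1r2r3 = -2


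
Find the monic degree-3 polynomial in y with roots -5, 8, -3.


p(y) = (y + 5)(y - 8)(y + 3)
Expand: y^3 - 49y - 120


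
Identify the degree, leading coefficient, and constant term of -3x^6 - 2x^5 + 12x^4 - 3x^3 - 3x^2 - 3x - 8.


Highest power of x is 6, with coefficient -3. Constant term is -8.
Degree = 6, leading coefficient = -3, constant term = -8


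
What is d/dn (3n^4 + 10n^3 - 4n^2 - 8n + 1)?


Apply the power rule term by term:
  d/dn(3n^4) = 12n^3
  d/dn(10n^3) = 30n^2
  d/dn(-4n^2) = -8n
  d/dn(-8n) = -8
  d/dn(1) = 0
p'(n) = 12n^3 + 30n^2 - 8n - 8


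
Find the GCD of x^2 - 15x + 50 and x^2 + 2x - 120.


Factor each:
  x^2 - 15x + 50 = (x - 10)(x - 5)
  x^2 + 2x - 120 = (x - 10)(x + 12)
Common monic factor: x - 10


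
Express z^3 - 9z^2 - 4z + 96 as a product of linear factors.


Try integer roots (divisors of 96). z=4: p(4)=0.
Divide out (z - 4): quotient is z^2 - 5z - 24.
Factor the quadratic: (z - 8)(z + 3)
Result: (z - 4)(z - 8)(z + 3)


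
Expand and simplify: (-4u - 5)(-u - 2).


Distribute each term of the first polynomial:
  (-4u)(-u - 2) = 4u^2 + 8u
  (-5)(-u - 2) = 5u + 10
Sum: 4u^2 + 13u + 10


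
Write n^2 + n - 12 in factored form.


Roots satisfy r1 + r2 = -b/a = -1 and r1*r2 = c/a = -12.
So r1 = 3, r2 = -4.
n^2 + n - 12 = (n - r1)(n - r2) = (n - 3)(n + 4)


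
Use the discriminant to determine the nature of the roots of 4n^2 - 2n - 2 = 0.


D = b^2 - 4ac = (-2)^2 - 4(4)(-2) = 4 + 32 = 36
Since D > 0: two distinct rational roots


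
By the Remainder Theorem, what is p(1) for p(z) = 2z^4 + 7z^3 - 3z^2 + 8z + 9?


By the Remainder Theorem, the remainder equals p(1):
  2*(1)^4 = 2
  7*(1)^3 = 7
  -3*(1)^2 = -3
  8*(1)^1 = 8
  constant: 9
Sum: 2 + 7 - 3 + 8 + 9 = 23


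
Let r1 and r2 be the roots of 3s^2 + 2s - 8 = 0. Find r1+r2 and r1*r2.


For as^2+bs+c=0: sum = -b/a, product = c/a.
a=3, b=2, c=-8
Sum = -(2)/3 = -2/3
Product = (-8)/3 = -8/3


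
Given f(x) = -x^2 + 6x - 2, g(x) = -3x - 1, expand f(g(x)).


Substitute g(x) into f:
f(g(x)) = -1*(-3x - 1)^2 + 6*(-3x - 1) + (-2)
(-3x - 1)^2 = 9x^2 + 6x + 1
Expand and combine: -9x^2 - 24x - 9


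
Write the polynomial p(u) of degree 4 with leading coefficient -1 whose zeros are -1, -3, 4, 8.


p(u) = -(u + 1)(u + 3)(u - 4)(u - 8)
Expand: -u^4 + 8u^3 + 13u^2 - 92u - 96


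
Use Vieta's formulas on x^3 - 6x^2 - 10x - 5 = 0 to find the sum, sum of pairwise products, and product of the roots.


Monic cubic x^3+bx^2+cx+d=0: sum=-b, pairwise sum=c, product=-d.
b=-6, c=-10, d=-5
r1+r2+r3 = 6
r1r2+r1r3+r2r3 = -10
r1r2r3 = 5


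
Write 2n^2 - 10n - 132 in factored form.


Roots satisfy r1 + r2 = -b/a = 5 and r1*r2 = c/a = -66.
So r1 = -6, r2 = 11.
2n^2 - 10n - 132 = 2(n - r1)(n - r2) = 2(n + 6)(n - 11)


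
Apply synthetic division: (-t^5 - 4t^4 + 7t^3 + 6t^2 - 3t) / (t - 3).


Synthetic division with c = 3. Coefficients: -1, -4, 7, 6, -3, 0
Bring down -1.
  -1 * 3 = -3; -3 - 4 = -7
  -7 * 3 = -21; -21 + 7 = -14
  -14 * 3 = -42; -42 + 6 = -36
  -36 * 3 = -108; -108 - 3 = -111
  -111 * 3 = -333; -333 + 0 = -333
Quotient: -t^4 - 7t^3 - 14t^2 - 36t - 111, Remainder: -333


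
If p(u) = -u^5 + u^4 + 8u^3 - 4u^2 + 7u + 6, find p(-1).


Using direct substitution:
  -1 * (-1)^5 = 1
  1 * (-1)^4 = 1
  8 * (-1)^3 = -8
  -4 * (-1)^2 = -4
  7 * (-1)^1 = -7
  constant: 6
Sum = 1 + 1 - 8 - 4 - 7 + 6 = -11


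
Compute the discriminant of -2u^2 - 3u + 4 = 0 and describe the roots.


D = b^2 - 4ac = (-3)^2 - 4(-2)(4) = 9 + 32 = 41
Since D > 0: two distinct irrational roots


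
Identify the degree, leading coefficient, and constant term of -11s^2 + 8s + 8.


Highest power of s is 2, with coefficient -11. Constant term is 8.
Degree = 2, leading coefficient = -11, constant term = 8


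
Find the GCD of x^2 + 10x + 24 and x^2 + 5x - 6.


Factor each:
  x^2 + 10x + 24 = (x + 6)(x + 4)
  x^2 + 5x - 6 = (x + 6)(x - 1)
Common monic factor: x + 6


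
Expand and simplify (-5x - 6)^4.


Expand (-5x - 6)^4 by repeated multiplication:
  (-5x - 6)^2 = 25x^2 + 60x + 36
  (-5x - 6)^3 = -125x^3 - 450x^2 - 540x - 216
= 625x^4 + 3000x^3 + 5400x^2 + 4320x + 1296


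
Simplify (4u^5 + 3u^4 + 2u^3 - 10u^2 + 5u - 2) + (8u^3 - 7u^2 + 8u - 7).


Align terms by degree and add:
  4u^5 + 3u^4 + 2u^3 - 10u^2 + 5u - 2
+ 8u^3 - 7u^2 + 8u - 7
= 4u^5 + 3u^4 + 10u^3 - 17u^2 + 13u - 9


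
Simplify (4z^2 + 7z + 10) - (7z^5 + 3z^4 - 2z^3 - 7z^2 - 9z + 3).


Distribute the minus sign:
  (4z^2 + 7z + 10)
- (7z^5 + 3z^4 - 2z^3 - 7z^2 - 9z + 3)
Negate second polynomial: -7z^5 - 3z^4 + 2z^3 + 7z^2 + 9z - 3
Add: -7z^5 - 3z^4 + 2z^3 + 11z^2 + 16z + 7


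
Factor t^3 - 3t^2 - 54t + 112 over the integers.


Try integer roots (divisors of 112). t=8: p(8)=0.
Divide out (t - 8): quotient is t^2 + 5t - 14.
Factor the quadratic: (t + 7)(t - 2)
Result: (t - 8)(t + 7)(t - 2)


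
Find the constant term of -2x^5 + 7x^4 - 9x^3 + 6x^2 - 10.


Read off the constant term: -10


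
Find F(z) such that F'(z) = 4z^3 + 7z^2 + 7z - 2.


Reverse power rule on each term:
  ∫ 4z^3 dz = z^4
  ∫ 7z^2 dz = (7/3)z^3
  ∫ 7z dz = (7/2)z^2
  ∫ -2 dz = -2z
F(z) = z^4 + (7/3)z^3 + (7/2)z^2 - 2z + C


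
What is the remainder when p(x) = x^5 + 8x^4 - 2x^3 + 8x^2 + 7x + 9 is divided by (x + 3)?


By the Remainder Theorem, the remainder equals p(-3):
  1*(-3)^5 = -243
  8*(-3)^4 = 648
  -2*(-3)^3 = 54
  8*(-3)^2 = 72
  7*(-3)^1 = -21
  constant: 9
Sum: -243 + 648 + 54 + 72 - 21 + 9 = 519


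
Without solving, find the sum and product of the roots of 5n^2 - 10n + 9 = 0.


For an^2+bn+c=0: sum = -b/a, product = c/a.
a=5, b=-10, c=9
Sum = -(-10)/5 = 2
Product = (9)/5 = 9/5


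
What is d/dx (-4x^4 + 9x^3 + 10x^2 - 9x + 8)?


Apply the power rule term by term:
  d/dx(-4x^4) = -16x^3
  d/dx(9x^3) = 27x^2
  d/dx(10x^2) = 20x
  d/dx(-9x) = -9
  d/dx(8) = 0
p'(x) = -16x^3 + 27x^2 + 20x - 9


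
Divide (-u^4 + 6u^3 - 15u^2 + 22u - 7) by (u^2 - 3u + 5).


(-u^4 + 6u^3 - 15u^2 + 22u - 7) / (u^2 - 3u + 5)
Step 1: -u^2 * (u^2 - 3u + 5) = -u^4 + 3u^3 - 5u^2; subtract.
Step 2: 3u * (u^2 - 3u + 5) = 3u^3 - 9u^2 + 15u; subtract.
Step 3: -1 * (u^2 - 3u + 5) = -u^2 + 3u - 5; subtract.
Quotient: -u^2 + 3u - 1, Remainder: 4u - 2


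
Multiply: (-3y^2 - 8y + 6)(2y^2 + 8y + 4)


Distribute each term of the first polynomial:
  (-3y^2)(2y^2 + 8y + 4) = -6y^4 - 24y^3 - 12y^2
  (-8y)(2y^2 + 8y + 4) = -16y^3 - 64y^2 - 32y
  (6)(2y^2 + 8y + 4) = 12y^2 + 48y + 24
Sum: -6y^4 - 40y^3 - 64y^2 + 16y + 24


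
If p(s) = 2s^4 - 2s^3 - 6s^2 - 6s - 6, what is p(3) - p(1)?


p(3) = 30
p(1) = -18
p(3) - p(1) = 30 + 18 = 48


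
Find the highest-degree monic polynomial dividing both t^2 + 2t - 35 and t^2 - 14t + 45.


Factor each:
  t^2 + 2t - 35 = (t - 5)(t + 7)
  t^2 - 14t + 45 = (t - 5)(t - 9)
Common monic factor: t - 5


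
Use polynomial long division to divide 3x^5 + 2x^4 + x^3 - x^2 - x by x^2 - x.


(3x^5 + 2x^4 + x^3 - x^2 - x) / (x^2 - x)
Step 1: 3x^3 * (x^2 - x) = 3x^5 - 3x^4; subtract.
Step 2: 5x^2 * (x^2 - x) = 5x^4 - 5x^3; subtract.
Step 3: 6x * (x^2 - x) = 6x^3 - 6x^2; subtract.
Step 4: 5 * (x^2 - x) = 5x^2 - 5x; subtract.
Quotient: 3x^3 + 5x^2 + 6x + 5, Remainder: 4x


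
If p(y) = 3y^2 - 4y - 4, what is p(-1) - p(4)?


p(-1) = 3
p(4) = 28
p(-1) - p(4) = 3 - 28 = -25


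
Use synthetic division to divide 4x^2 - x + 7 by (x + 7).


Synthetic division with c = -7. Coefficients: 4, -1, 7
Bring down 4.
  4 * -7 = -28; -28 - 1 = -29
  -29 * -7 = 203; 203 + 7 = 210
Quotient: 4x - 29, Remainder: 210


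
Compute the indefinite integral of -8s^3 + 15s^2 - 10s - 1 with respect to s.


Reverse power rule on each term:
  ∫ -8s^3 ds = -2s^4
  ∫ 15s^2 ds = 5s^3
  ∫ -10s ds = -5s^2
  ∫ -1 ds = -s
F(s) = -2s^4 + 5s^3 - 5s^2 - s + C


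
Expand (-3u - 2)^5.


Expand (-3u - 2)^5 by repeated multiplication:
  (-3u - 2)^2 = 9u^2 + 12u + 4
  (-3u - 2)^3 = -27u^3 - 54u^2 - 36u - 8
  (-3u - 2)^4 = 81u^4 + 216u^3 + 216u^2 + 96u + 16
= -243u^5 - 810u^4 - 1080u^3 - 720u^2 - 240u - 32


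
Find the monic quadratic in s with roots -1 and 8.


p(s) = (s + 1)(s - 8)
Expand: s^2 - 7s - 8


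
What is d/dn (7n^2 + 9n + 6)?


Apply the power rule term by term:
  d/dn(7n^2) = 14n
  d/dn(9n) = 9
  d/dn(6) = 0
p'(n) = 14n + 9


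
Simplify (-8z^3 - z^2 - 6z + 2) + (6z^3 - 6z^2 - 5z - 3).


Align terms by degree and add:
  -8z^3 - z^2 - 6z + 2
+ 6z^3 - 6z^2 - 5z - 3
= -2z^3 - 7z^2 - 11z - 1


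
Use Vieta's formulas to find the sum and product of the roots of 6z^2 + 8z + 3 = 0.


For az^2+bz+c=0: sum = -b/a, product = c/a.
a=6, b=8, c=3
Sum = -(8)/6 = -4/3
Product = (3)/6 = 1/2


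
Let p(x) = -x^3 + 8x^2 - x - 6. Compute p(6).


Using direct substitution:
  -1 * (6)^3 = -216
  8 * (6)^2 = 288
  -1 * (6)^1 = -6
  constant: -6
Sum = -216 + 288 - 6 - 6 = 60


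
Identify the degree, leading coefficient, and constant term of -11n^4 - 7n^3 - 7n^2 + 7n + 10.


Highest power of n is 4, with coefficient -11. Constant term is 10.
Degree = 4, leading coefficient = -11, constant term = 10


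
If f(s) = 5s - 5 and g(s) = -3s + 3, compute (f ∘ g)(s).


Substitute g(s) into f:
f(g(s)) = 5*(-3s + 3) + (-5)
Expand and combine: -15s + 10


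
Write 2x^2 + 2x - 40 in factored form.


Roots satisfy r1 + r2 = -b/a = -1 and r1*r2 = c/a = -20.
So r1 = -5, r2 = 4.
2x^2 + 2x - 40 = 2(x - r1)(x - r2) = 2(x + 5)(x - 4)


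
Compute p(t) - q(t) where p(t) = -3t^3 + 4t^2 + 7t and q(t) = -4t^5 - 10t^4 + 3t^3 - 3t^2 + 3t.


Distribute the minus sign:
  (-3t^3 + 4t^2 + 7t)
- (-4t^5 - 10t^4 + 3t^3 - 3t^2 + 3t)
Negate second polynomial: 4t^5 + 10t^4 - 3t^3 + 3t^2 - 3t
Add: 4t^5 + 10t^4 - 6t^3 + 7t^2 + 4t


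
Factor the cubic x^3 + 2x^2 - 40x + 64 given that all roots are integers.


Try integer roots (divisors of 64). x=-8: p(-8)=0.
Divide out (x + 8): quotient is x^2 - 6x + 8.
Factor the quadratic: (x - 2)(x - 4)
Result: (x + 8)(x - 2)(x - 4)


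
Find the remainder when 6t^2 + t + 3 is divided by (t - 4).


By the Remainder Theorem, the remainder equals p(4):
  6*(4)^2 = 96
  1*(4)^1 = 4
  constant: 3
Sum: 96 + 4 + 3 = 103


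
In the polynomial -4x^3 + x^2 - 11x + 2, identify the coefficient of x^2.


Read off the coefficient of x^2: 1


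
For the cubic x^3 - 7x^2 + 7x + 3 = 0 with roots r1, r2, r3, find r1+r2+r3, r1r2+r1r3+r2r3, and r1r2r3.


Monic cubic x^3+bx^2+cx+d=0: sum=-b, pairwise sum=c, product=-d.
b=-7, c=7, d=3
r1+r2+r3 = 7
r1r2+r1r3+r2r3 = 7
r1r2r3 = -3


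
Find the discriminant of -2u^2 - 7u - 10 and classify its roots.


D = b^2 - 4ac = (-7)^2 - 4(-2)(-10) = 49 - 80 = -31
Since D < 0: two complex conjugate roots (no real roots)


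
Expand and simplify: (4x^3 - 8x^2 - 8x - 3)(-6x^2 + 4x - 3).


Distribute each term of the first polynomial:
  (4x^3)(-6x^2 + 4x - 3) = -24x^5 + 16x^4 - 12x^3
  (-8x^2)(-6x^2 + 4x - 3) = 48x^4 - 32x^3 + 24x^2
  (-8x)(-6x^2 + 4x - 3) = 48x^3 - 32x^2 + 24x
  (-3)(-6x^2 + 4x - 3) = 18x^2 - 12x + 9
Sum: -24x^5 + 64x^4 + 4x^3 + 10x^2 + 12x + 9


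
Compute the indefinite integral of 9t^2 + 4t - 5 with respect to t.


Reverse power rule on each term:
  ∫ 9t^2 dt = 3t^3
  ∫ 4t dt = 2t^2
  ∫ -5 dt = -5t
F(t) = 3t^3 + 2t^2 - 5t + C


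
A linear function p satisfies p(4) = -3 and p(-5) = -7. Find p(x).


p(x) = mx + b. Using p(4)=-3, p(-5)=-7:
m = (-3 + 7)/(4 + 5) = 4/9 = 4/9
b = -3 - m*(4) = -3 - 16/9 = -43/9
p(x) = (4/9)x - (43/9)


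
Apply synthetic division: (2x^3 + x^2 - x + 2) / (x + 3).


Synthetic division with c = -3. Coefficients: 2, 1, -1, 2
Bring down 2.
  2 * -3 = -6; -6 + 1 = -5
  -5 * -3 = 15; 15 - 1 = 14
  14 * -3 = -42; -42 + 2 = -40
Quotient: 2x^2 - 5x + 14, Remainder: -40


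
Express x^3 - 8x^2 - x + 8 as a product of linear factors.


Try integer roots (divisors of 8). x=8: p(8)=0.
Divide out (x - 8): quotient is x^2 - 1.
Factor the quadratic: (x - 1)(x + 1)
Result: (x - 8)(x - 1)(x + 1)


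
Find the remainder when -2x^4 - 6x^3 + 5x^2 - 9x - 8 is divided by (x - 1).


By the Remainder Theorem, the remainder equals p(1):
  -2*(1)^4 = -2
  -6*(1)^3 = -6
  5*(1)^2 = 5
  -9*(1)^1 = -9
  constant: -8
Sum: -2 - 6 + 5 - 9 - 8 = -20


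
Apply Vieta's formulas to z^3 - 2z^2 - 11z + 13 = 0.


Monic cubic z^3+bz^2+cz+d=0: sum=-b, pairwise sum=c, product=-d.
b=-2, c=-11, d=13
r1+r2+r3 = 2
r1r2+r1r3+r2r3 = -11
r1r2r3 = -13


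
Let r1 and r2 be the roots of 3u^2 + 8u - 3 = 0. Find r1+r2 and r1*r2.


For au^2+bu+c=0: sum = -b/a, product = c/a.
a=3, b=8, c=-3
Sum = -(8)/3 = -8/3
Product = (-3)/3 = -1


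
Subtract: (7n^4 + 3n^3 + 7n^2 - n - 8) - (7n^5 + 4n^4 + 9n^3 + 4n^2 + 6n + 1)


Distribute the minus sign:
  (7n^4 + 3n^3 + 7n^2 - n - 8)
- (7n^5 + 4n^4 + 9n^3 + 4n^2 + 6n + 1)
Negate second polynomial: -7n^5 - 4n^4 - 9n^3 - 4n^2 - 6n - 1
Add: -7n^5 + 3n^4 - 6n^3 + 3n^2 - 7n - 9


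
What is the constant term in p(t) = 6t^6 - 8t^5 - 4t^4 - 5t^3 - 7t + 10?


Read off the constant term: 10


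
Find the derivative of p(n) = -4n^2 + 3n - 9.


Apply the power rule term by term:
  d/dn(-4n^2) = -8n
  d/dn(3n) = 3
  d/dn(-9) = 0
p'(n) = -8n + 3


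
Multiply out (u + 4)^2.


Expand (u + 4)^2 by repeated multiplication:
= u^2 + 8u + 16


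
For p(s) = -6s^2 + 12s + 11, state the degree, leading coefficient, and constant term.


Highest power of s is 2, with coefficient -6. Constant term is 11.
Degree = 2, leading coefficient = -6, constant term = 11


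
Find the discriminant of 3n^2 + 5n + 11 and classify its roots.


D = b^2 - 4ac = (5)^2 - 4(3)(11) = 25 - 132 = -107
Since D < 0: two complex conjugate roots (no real roots)


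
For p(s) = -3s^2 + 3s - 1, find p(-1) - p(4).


p(-1) = -7
p(4) = -37
p(-1) - p(4) = -7 + 37 = 30


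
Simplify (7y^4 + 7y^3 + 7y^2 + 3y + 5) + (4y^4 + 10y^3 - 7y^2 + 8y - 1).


Align terms by degree and add:
  7y^4 + 7y^3 + 7y^2 + 3y + 5
+ 4y^4 + 10y^3 - 7y^2 + 8y - 1
= 11y^4 + 17y^3 + 11y + 4


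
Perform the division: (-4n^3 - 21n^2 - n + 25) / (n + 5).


(-4n^3 - 21n^2 - n + 25) / (n + 5)
Step 1: -4n^2 * (n + 5) = -4n^3 - 20n^2; subtract.
Step 2: -n * (n + 5) = -n^2 - 5n; subtract.
Step 3: 4 * (n + 5) = 4n + 20; subtract.
Quotient: -4n^2 - n + 4, Remainder: 5


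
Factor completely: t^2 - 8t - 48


Roots satisfy r1 + r2 = -b/a = 8 and r1*r2 = c/a = -48.
So r1 = 12, r2 = -4.
t^2 - 8t - 48 = (t - r1)(t - r2) = (t - 12)(t + 4)


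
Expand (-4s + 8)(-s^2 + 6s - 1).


Distribute each term of the first polynomial:
  (-4s)(-s^2 + 6s - 1) = 4s^3 - 24s^2 + 4s
  (8)(-s^2 + 6s - 1) = -8s^2 + 48s - 8
Sum: 4s^3 - 32s^2 + 52s - 8


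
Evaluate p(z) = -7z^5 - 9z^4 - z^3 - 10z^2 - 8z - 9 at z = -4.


Using direct substitution:
  -7 * (-4)^5 = 7168
  -9 * (-4)^4 = -2304
  -1 * (-4)^3 = 64
  -10 * (-4)^2 = -160
  -8 * (-4)^1 = 32
  constant: -9
Sum = 7168 - 2304 + 64 - 160 + 32 - 9 = 4791


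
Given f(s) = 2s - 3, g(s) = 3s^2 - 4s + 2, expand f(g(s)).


Substitute g(s) into f:
f(g(s)) = 2*(3s^2 - 4s + 2) + (-3)
Expand and combine: 6s^2 - 8s + 1


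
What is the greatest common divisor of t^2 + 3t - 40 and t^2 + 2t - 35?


Factor each:
  t^2 + 3t - 40 = (t - 5)(t + 8)
  t^2 + 2t - 35 = (t - 5)(t + 7)
Common monic factor: t - 5


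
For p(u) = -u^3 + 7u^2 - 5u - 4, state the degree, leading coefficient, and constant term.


Highest power of u is 3, with coefficient -1. Constant term is -4.
Degree = 3, leading coefficient = -1, constant term = -4


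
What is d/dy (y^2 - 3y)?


Apply the power rule term by term:
  d/dy(y^2) = 2y
  d/dy(-3y) = -3
p'(y) = 2y - 3


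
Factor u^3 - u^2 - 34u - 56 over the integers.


Try integer roots (divisors of -56). u=7: p(7)=0.
Divide out (u - 7): quotient is u^2 + 6u + 8.
Factor the quadratic: (u + 4)(u + 2)
Result: (u - 7)(u + 4)(u + 2)


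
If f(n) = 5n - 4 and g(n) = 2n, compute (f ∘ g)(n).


Substitute g(n) into f:
f(g(n)) = 5*(2n) + (-4)
Expand and combine: 10n - 4


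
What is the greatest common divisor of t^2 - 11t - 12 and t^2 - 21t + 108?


Factor each:
  t^2 - 11t - 12 = (t - 12)(t + 1)
  t^2 - 21t + 108 = (t - 12)(t - 9)
Common monic factor: t - 12


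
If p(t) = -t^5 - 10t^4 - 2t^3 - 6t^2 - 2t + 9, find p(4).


Using direct substitution:
  -1 * (4)^5 = -1024
  -10 * (4)^4 = -2560
  -2 * (4)^3 = -128
  -6 * (4)^2 = -96
  -2 * (4)^1 = -8
  constant: 9
Sum = -1024 - 2560 - 128 - 96 - 8 + 9 = -3807


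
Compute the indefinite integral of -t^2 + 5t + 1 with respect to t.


Reverse power rule on each term:
  ∫ -t^2 dt = -(1/3)t^3
  ∫ 5t dt = (5/2)t^2
  ∫ 1 dt = t
F(t) = -(1/3)t^3 + (5/2)t^2 + t + C


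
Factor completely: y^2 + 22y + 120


Roots satisfy r1 + r2 = -b/a = -22 and r1*r2 = c/a = 120.
So r1 = -10, r2 = -12.
y^2 + 22y + 120 = (y - r1)(y - r2) = (y + 10)(y + 12)


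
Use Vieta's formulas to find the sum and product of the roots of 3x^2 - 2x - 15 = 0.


For ax^2+bx+c=0: sum = -b/a, product = c/a.
a=3, b=-2, c=-15
Sum = -(-2)/3 = 2/3
Product = (-15)/3 = -5


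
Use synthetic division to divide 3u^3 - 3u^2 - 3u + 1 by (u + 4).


Synthetic division with c = -4. Coefficients: 3, -3, -3, 1
Bring down 3.
  3 * -4 = -12; -12 - 3 = -15
  -15 * -4 = 60; 60 - 3 = 57
  57 * -4 = -228; -228 + 1 = -227
Quotient: 3u^2 - 15u + 57, Remainder: -227


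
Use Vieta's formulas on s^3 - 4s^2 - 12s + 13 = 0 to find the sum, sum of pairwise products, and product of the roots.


Monic cubic s^3+bs^2+cs+d=0: sum=-b, pairwise sum=c, product=-d.
b=-4, c=-12, d=13
r1+r2+r3 = 4
r1r2+r1r3+r2r3 = -12
r1r2r3 = -13


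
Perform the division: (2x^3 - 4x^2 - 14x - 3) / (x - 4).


(2x^3 - 4x^2 - 14x - 3) / (x - 4)
Step 1: 2x^2 * (x - 4) = 2x^3 - 8x^2; subtract.
Step 2: 4x * (x - 4) = 4x^2 - 16x; subtract.
Step 3: 2 * (x - 4) = 2x - 8; subtract.
Quotient: 2x^2 + 4x + 2, Remainder: 5


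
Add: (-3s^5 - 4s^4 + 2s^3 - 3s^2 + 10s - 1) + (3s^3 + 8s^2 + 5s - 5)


Align terms by degree and add:
  -3s^5 - 4s^4 + 2s^3 - 3s^2 + 10s - 1
+ 3s^3 + 8s^2 + 5s - 5
= -3s^5 - 4s^4 + 5s^3 + 5s^2 + 15s - 6


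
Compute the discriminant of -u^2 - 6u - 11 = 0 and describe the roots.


D = b^2 - 4ac = (-6)^2 - 4(-1)(-11) = 36 - 44 = -8
Since D < 0: two complex conjugate roots (no real roots)


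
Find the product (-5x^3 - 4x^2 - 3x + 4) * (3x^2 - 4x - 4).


Distribute each term of the first polynomial:
  (-5x^3)(3x^2 - 4x - 4) = -15x^5 + 20x^4 + 20x^3
  (-4x^2)(3x^2 - 4x - 4) = -12x^4 + 16x^3 + 16x^2
  (-3x)(3x^2 - 4x - 4) = -9x^3 + 12x^2 + 12x
  (4)(3x^2 - 4x - 4) = 12x^2 - 16x - 16
Sum: -15x^5 + 8x^4 + 27x^3 + 40x^2 - 4x - 16


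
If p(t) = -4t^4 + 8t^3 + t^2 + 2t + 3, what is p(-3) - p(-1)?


p(-3) = -534
p(-1) = -10
p(-3) - p(-1) = -534 + 10 = -524


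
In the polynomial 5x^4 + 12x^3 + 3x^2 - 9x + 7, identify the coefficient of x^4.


Read off the coefficient of x^4: 5


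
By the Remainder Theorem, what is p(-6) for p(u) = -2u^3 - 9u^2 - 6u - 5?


By the Remainder Theorem, the remainder equals p(-6):
  -2*(-6)^3 = 432
  -9*(-6)^2 = -324
  -6*(-6)^1 = 36
  constant: -5
Sum: 432 - 324 + 36 - 5 = 139


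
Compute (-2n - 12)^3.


Expand (-2n - 12)^3 by repeated multiplication:
  (-2n - 12)^2 = 4n^2 + 48n + 144
= -8n^3 - 144n^2 - 864n - 1728


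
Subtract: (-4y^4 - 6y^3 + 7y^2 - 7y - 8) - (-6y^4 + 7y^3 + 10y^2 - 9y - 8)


Distribute the minus sign:
  (-4y^4 - 6y^3 + 7y^2 - 7y - 8)
- (-6y^4 + 7y^3 + 10y^2 - 9y - 8)
Negate second polynomial: 6y^4 - 7y^3 - 10y^2 + 9y + 8
Add: 2y^4 - 13y^3 - 3y^2 + 2y


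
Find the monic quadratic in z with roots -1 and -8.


p(z) = (z + 1)(z + 8)
Expand: z^2 + 9z + 8


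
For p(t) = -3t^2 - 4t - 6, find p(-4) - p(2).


p(-4) = -38
p(2) = -26
p(-4) - p(2) = -38 + 26 = -12


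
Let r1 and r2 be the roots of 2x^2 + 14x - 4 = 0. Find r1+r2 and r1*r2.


For ax^2+bx+c=0: sum = -b/a, product = c/a.
a=2, b=14, c=-4
Sum = -(14)/2 = -7
Product = (-4)/2 = -2
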